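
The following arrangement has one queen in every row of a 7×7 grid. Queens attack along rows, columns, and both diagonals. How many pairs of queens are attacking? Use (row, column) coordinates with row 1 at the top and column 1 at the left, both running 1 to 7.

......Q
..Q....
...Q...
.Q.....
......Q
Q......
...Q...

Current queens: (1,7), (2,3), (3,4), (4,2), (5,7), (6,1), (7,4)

4

Same column: (1,7)–(5,7) (column 7); (3,4)–(7,4) (column 4).
Same diagonal: (2,3)–(3,4) (|2−3| = |3−4| = 1); (3,4)–(6,1) (|3−6| = |4−1| = 3).
Total attacking pairs: 4.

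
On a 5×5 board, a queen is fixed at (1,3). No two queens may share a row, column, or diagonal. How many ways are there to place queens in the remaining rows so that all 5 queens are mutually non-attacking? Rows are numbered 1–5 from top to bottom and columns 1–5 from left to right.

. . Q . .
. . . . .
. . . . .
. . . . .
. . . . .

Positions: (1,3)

Branch on row 2: col 1 → 1; col 5 → 1.
Sum: 1 + 1 = 2.

2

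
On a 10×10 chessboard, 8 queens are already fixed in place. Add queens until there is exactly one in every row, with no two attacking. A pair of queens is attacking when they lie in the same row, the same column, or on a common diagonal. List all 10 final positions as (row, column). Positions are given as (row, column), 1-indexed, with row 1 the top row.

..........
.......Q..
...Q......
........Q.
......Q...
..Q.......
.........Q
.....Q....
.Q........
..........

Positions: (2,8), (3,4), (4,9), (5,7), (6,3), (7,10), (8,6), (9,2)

(1,1) (2,8) (3,4) (4,9) (5,7) (6,3) (7,10) (8,6) (9,2) (10,5)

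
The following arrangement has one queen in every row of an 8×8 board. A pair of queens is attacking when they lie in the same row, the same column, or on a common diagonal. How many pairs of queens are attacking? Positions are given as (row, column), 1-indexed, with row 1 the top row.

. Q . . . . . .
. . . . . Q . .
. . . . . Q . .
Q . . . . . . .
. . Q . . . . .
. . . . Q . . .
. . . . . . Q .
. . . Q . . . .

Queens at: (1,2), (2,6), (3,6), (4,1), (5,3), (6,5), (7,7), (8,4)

Same column: (2,6)–(3,6) (column 6).
Same diagonal: (2,6)–(5,3) (|2−5| = |6−3| = 3).
Total attacking pairs: 2.

2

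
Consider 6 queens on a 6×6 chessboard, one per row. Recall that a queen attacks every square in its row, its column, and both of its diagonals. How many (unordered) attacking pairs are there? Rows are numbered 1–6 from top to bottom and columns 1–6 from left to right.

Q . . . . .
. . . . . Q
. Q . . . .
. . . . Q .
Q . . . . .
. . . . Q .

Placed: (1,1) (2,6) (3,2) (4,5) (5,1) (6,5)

3

Same column: (1,1)–(5,1) (column 1); (4,5)–(6,5) (column 5).
Same diagonal: (3,2)–(6,5) (|3−6| = |2−5| = 3).
Total attacking pairs: 3.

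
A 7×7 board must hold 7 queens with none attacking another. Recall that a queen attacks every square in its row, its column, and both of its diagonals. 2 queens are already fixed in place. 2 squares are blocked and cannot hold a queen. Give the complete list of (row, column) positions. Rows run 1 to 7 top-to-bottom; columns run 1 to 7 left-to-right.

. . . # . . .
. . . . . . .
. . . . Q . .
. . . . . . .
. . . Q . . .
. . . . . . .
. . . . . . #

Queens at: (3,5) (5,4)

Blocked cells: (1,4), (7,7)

(1,6) (2,2) (3,5) (4,1) (5,4) (6,7) (7,3)

Row 1: attacked by (3,5)→{3,5,7}; (5,4)→{4}. Blocked: 4. Safe: 1, 2, 6. Place at column 6.
Row 2: attacked by (1,6)→{5,6,7}; (3,5)→{4,5,6}; (5,4)→{1,4,7}. Safe: 2, 3. Place at column 2.
Row 4: attacked by (1,6)→{3,6}; (2,2)→{2,4}; (3,5)→{4,5,6}; (5,4)→{3,4,5}. Safe: 1, 7. Place at column 1.
Row 6: attacked by (1,6)→{1,6}; (2,2)→{2,6}; (3,5)→{2,5}; (4,1)→{1,3}; (5,4)→{3,4,5}. Safe: 7. Place at column 7.
Row 7: attacked by (1,6)→{6}; (2,2)→{2,7}; (3,5)→{1,5}; (4,1)→{1,4}; (5,4)→{2,4,6}; (6,7)→{6,7}. Blocked: 7. Safe: 3. Place at column 3.
Columns [6, 2, 5, 1, 4, 7, 3], r−c [-5, 0, -2, 3, 1, -1, 4], r+c [7, 4, 8, 5, 9, 13, 10] are all distinct, so no two queens attack.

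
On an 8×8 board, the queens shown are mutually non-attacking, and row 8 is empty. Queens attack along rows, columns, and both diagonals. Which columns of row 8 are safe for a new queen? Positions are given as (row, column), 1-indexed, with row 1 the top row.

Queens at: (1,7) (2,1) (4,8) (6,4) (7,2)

(1,7) attacks row 8 at column 7.
(2,1) attacks row 8 at column 1 and diagonals 7.
(4,8) attacks row 8 at column 8 and diagonals 4.
(6,4) attacks row 8 at column 4 and diagonals 2, 6.
(7,2) attacks row 8 at column 2 and diagonals 1, 3.
Attacked columns: {1, 2, 3, 4, 6, 7, 8}. Safe: {5}.

columns 5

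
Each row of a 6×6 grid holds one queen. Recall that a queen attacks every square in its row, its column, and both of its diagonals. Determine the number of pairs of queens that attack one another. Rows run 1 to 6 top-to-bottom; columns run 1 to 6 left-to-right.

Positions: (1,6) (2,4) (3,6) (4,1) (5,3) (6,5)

Same column: (1,6)–(3,6) (column 6).
Total attacking pairs: 1.

1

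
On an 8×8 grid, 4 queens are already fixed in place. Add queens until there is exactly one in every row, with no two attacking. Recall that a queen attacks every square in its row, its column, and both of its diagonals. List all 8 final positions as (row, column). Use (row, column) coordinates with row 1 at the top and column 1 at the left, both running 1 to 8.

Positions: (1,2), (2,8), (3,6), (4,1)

Row 5: attacked by (1,2)→{2,6}; (2,8)→{5,8}; (3,6)→{4,6,8}; (4,1)→{1,2}. Safe: 3, 7. Place at column 3.
Row 6: attacked by (1,2)→{2,7}; (2,8)→{4,8}; (3,6)→{3,6}; (4,1)→{1,3}; (5,3)→{2,3,4}. Safe: 5. Place at column 5.
Row 7: attacked by (1,2)→{2,8}; (2,8)→{3,8}; (3,6)→{2,6}; (4,1)→{1,4}; (5,3)→{1,3,5}; (6,5)→{4,5,6}. Safe: 7. Place at column 7.
Row 8: attacked by (1,2)→{2}; (2,8)→{2,8}; (3,6)→{1,6}; (4,1)→{1,5}; (5,3)→{3,6}; (6,5)→{3,5,7}; (7,7)→{6,7,8}. Safe: 4. Place at column 4.
Columns [2, 8, 6, 1, 3, 5, 7, 4], r−c [-1, -6, -3, 3, 2, 1, 0, 4], r+c [3, 10, 9, 5, 8, 11, 14, 12] are all distinct, so no two queens attack.

(1,2) (2,8) (3,6) (4,1) (5,3) (6,5) (7,7) (8,4)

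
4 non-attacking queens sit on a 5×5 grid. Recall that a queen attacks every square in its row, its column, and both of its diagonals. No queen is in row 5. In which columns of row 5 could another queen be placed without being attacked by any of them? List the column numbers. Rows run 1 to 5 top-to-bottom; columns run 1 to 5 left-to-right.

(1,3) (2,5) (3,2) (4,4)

(1,3) attacks row 5 at column 3.
(2,5) attacks row 5 at column 5 and diagonals 2.
(3,2) attacks row 5 at column 2 and diagonals 4.
(4,4) attacks row 5 at column 4 and diagonals 3, 5.
Attacked columns: {2, 3, 4, 5}. Safe: {1}.

columns 1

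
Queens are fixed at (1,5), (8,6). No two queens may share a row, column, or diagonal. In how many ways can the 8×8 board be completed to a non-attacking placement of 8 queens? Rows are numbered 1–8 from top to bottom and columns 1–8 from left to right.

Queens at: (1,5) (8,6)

Branch on row 2: col 1 → 1; col 2 → 1; col 3 → 0; col 7 → 1; col 8 → 0.
Sum: 1 + 1 + 0 + 1 + 0 = 3.

3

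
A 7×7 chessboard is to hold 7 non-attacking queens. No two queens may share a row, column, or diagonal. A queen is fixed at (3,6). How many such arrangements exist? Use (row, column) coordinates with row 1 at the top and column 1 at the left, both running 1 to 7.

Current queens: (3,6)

Branch on row 1: col 1 → 0; col 2 → 1; col 3 → 2; col 5 → 2; col 7 → 1.
Sum: 0 + 1 + 2 + 2 + 1 = 6.

6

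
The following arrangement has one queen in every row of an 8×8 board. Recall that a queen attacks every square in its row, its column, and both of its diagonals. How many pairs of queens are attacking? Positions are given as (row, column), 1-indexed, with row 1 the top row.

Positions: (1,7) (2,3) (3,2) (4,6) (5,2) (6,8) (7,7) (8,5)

Same column: (1,7)–(7,7) (column 7); (3,2)–(5,2) (column 2).
Same diagonal: (2,3)–(3,2) (|2−3| = |3−2| = 1); (4,6)–(6,8) (|4−6| = |6−8| = 2); (5,2)–(8,5) (|5−8| = |2−5| = 3); (6,8)–(7,7) (|6−7| = |8−7| = 1).
Total attacking pairs: 6.

6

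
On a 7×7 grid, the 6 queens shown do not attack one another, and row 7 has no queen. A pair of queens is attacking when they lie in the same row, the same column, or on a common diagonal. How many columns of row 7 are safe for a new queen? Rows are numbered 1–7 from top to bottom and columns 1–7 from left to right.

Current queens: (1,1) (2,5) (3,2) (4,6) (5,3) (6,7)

(1,1) attacks row 7 at column 1 and diagonals 7.
(2,5) attacks row 7 at column 5.
(3,2) attacks row 7 at column 2 and diagonals 6.
(4,6) attacks row 7 at column 6 and diagonals 3.
(5,3) attacks row 7 at column 3 and diagonals 1, 5.
(6,7) attacks row 7 at column 7 and diagonals 6.
Attacked columns: {1, 2, 3, 5, 6, 7}. Safe: {4}.

1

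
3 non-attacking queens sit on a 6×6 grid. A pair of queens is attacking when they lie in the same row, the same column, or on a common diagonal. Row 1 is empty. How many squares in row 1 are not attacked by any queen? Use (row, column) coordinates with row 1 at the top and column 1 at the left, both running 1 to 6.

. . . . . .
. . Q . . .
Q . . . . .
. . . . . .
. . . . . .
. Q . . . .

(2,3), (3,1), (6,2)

2

(2,3) attacks row 1 at column 3 and diagonals 2, 4.
(3,1) attacks row 1 at column 1 and diagonals 3.
(6,2) attacks row 1 at column 2.
Attacked columns: {1, 2, 3, 4}. Safe: {5, 6}.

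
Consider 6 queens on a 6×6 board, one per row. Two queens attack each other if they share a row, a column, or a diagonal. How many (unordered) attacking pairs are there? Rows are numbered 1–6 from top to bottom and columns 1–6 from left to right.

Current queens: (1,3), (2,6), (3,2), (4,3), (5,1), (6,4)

2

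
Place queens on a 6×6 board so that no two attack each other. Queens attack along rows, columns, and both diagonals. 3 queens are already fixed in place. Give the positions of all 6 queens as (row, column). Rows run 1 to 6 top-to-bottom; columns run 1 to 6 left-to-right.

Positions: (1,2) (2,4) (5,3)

(1,2) (2,4) (3,6) (4,1) (5,3) (6,5)

Row 3: attacked by (1,2)→{2,4}; (2,4)→{3,4,5}; (5,3)→{1,3,5}. Safe: 6. Place at column 6.
Row 4: attacked by (1,2)→{2,5}; (2,4)→{2,4,6}; (3,6)→{5,6}; (5,3)→{2,3,4}. Safe: 1. Place at column 1.
Row 6: attacked by (1,2)→{2}; (2,4)→{4}; (3,6)→{3,6}; (4,1)→{1,3}; (5,3)→{2,3,4}. Safe: 5. Place at column 5.
Columns [2, 4, 6, 1, 3, 5], r−c [-1, -2, -3, 3, 2, 1], r+c [3, 6, 9, 5, 8, 11] are all distinct, so no two queens attack.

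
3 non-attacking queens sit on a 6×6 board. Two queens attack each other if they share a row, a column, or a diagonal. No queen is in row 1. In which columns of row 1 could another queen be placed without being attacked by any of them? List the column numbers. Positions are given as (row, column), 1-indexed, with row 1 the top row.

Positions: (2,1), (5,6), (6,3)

(2,1) attacks row 1 at column 1 and diagonals 2.
(5,6) attacks row 1 at column 6 and diagonals 2.
(6,3) attacks row 1 at column 3.
Attacked columns: {1, 2, 3, 6}. Safe: {4, 5}.

columns 4, 5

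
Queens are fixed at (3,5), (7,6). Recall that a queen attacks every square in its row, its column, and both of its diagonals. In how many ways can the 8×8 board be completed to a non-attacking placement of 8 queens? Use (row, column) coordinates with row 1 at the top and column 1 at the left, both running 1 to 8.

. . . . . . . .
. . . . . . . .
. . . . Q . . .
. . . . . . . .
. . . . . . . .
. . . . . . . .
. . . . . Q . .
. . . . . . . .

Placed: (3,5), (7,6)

Branch on row 1: col 1 → 1; col 2 → 1; col 4 → 0; col 8 → 0.
Sum: 1 + 1 + 0 + 0 = 2.

2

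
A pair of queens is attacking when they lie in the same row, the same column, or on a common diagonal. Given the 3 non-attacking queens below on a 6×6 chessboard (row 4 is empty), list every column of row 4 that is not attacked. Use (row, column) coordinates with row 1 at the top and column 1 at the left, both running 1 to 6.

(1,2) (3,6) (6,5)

columns 1, 4

(1,2) attacks row 4 at column 2 and diagonals 5.
(3,6) attacks row 4 at column 6 and diagonals 5.
(6,5) attacks row 4 at column 5 and diagonals 3.
Attacked columns: {2, 3, 5, 6}. Safe: {1, 4}.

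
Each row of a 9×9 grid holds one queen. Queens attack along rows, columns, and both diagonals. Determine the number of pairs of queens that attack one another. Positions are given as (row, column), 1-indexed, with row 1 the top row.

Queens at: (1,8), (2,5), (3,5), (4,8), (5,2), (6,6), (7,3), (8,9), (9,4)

4

Same column: (1,8)–(4,8) (column 8); (2,5)–(3,5) (column 5).
Same diagonal: (2,5)–(5,2) (|2−5| = |5−2| = 3); (4,8)–(6,6) (|4−6| = |8−6| = 2).
Total attacking pairs: 4.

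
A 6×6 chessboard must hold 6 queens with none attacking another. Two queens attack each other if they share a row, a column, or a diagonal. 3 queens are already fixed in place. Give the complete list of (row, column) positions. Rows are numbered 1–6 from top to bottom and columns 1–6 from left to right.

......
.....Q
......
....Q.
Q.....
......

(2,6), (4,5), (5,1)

(1,3) (2,6) (3,2) (4,5) (5,1) (6,4)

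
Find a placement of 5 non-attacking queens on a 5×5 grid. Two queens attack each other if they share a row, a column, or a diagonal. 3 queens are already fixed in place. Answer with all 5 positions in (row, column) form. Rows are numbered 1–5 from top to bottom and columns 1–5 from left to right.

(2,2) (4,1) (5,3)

(1,5) (2,2) (3,4) (4,1) (5,3)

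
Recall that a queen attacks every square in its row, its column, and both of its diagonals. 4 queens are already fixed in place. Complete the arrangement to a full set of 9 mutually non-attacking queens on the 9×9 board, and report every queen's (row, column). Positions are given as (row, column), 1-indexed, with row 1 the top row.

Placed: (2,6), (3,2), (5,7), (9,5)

Row 1: attacked by (2,6)→{5,6,7}; (3,2)→{2,4}; (5,7)→{3,7}; (9,5)→{5}. Safe: 1, 8, 9. Place at column 1.
Row 4: attacked by (1,1)→{1,4}; (2,6)→{4,6,8}; (3,2)→{1,2,3}; (5,7)→{6,7,8}; (9,5)→{5}. Safe: 9. Place at column 9.
Row 6: attacked by (1,1)→{1,6}; (2,6)→{2,6}; (3,2)→{2,5}; (4,9)→{7,9}; (5,7)→{6,7,8}; (9,5)→{2,5,8}. Safe: 3, 4. Place at column 4.
Row 7: attacked by (1,1)→{1,7}; (2,6)→{1,6}; (3,2)→{2,6}; (4,9)→{6,9}; (5,7)→{5,7,9}; (6,4)→{3,4,5}; (9,5)→{3,5,7}. Safe: 8. Place at column 8.
Row 8: attacked by (1,1)→{1,8}; (2,6)→{6}; (3,2)→{2,7}; (4,9)→{5,9}; (5,7)→{4,7}; (6,4)→{2,4,6}; (7,8)→{7,8,9}; (9,5)→{4,5,6}. Safe: 3. Place at column 3.
Columns [1, 6, 2, 9, 7, 4, 8, 3, 5], r−c [0, -4, 1, -5, -2, 2, -1, 5, 4], r+c [2, 8, 5, 13, 12, 10, 15, 11, 14] are all distinct, so no two queens attack.

(1,1) (2,6) (3,2) (4,9) (5,7) (6,4) (7,8) (8,3) (9,5)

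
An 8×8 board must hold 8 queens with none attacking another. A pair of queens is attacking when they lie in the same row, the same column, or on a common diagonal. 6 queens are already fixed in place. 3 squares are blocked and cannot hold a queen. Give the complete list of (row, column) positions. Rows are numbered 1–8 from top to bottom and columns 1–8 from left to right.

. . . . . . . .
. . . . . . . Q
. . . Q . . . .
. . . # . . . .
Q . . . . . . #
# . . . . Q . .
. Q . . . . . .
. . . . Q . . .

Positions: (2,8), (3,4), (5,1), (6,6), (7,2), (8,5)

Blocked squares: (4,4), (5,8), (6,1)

Row 1: attacked by (2,8)→{7,8}; (3,4)→{2,4,6}; (5,1)→{1,5}; (6,6)→{1,6}; (7,2)→{2,8}; (8,5)→{5}. Safe: 3. Place at column 3.
Row 4: attacked by (1,3)→{3,6}; (2,8)→{6,8}; (3,4)→{3,4,5}; (5,1)→{1,2}; (6,6)→{4,6,8}; (7,2)→{2,5}; (8,5)→{1,5}. Blocked: 4. Safe: 7. Place at column 7.
Columns [3, 8, 4, 7, 1, 6, 2, 5], r−c [-2, -6, -1, -3, 4, 0, 5, 3], r+c [4, 10, 7, 11, 6, 12, 9, 13] are all distinct, so no two queens attack.

(1,3) (2,8) (3,4) (4,7) (5,1) (6,6) (7,2) (8,5)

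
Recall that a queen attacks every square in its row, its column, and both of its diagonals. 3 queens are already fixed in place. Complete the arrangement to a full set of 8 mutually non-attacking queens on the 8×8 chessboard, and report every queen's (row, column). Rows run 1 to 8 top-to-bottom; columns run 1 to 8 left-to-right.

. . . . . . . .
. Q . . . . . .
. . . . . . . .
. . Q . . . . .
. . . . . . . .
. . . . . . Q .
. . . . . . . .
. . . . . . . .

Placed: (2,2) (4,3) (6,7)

(1,8) (2,2) (3,5) (4,3) (5,1) (6,7) (7,4) (8,6)

Row 1: attacked by (2,2)→{1,2,3}; (4,3)→{3,6}; (6,7)→{2,7}. Safe: 4, 5, 8. Place at column 8.
Row 3: attacked by (1,8)→{6,8}; (2,2)→{1,2,3}; (4,3)→{2,3,4}; (6,7)→{4,7}. Safe: 5. Place at column 5.
Row 5: attacked by (1,8)→{4,8}; (2,2)→{2,5}; (3,5)→{3,5,7}; (4,3)→{2,3,4}; (6,7)→{6,7,8}. Safe: 1. Place at column 1.
Row 7: attacked by (1,8)→{2,8}; (2,2)→{2,7}; (3,5)→{1,5}; (4,3)→{3,6}; (5,1)→{1,3}; (6,7)→{6,7,8}. Safe: 4. Place at column 4.
Row 8: attacked by (1,8)→{1,8}; (2,2)→{2,8}; (3,5)→{5}; (4,3)→{3,7}; (5,1)→{1,4}; (6,7)→{5,7}; (7,4)→{3,4,5}. Safe: 6. Place at column 6.
Columns [8, 2, 5, 3, 1, 7, 4, 6], r−c [-7, 0, -2, 1, 4, -1, 3, 2], r+c [9, 4, 8, 7, 6, 13, 11, 14] are all distinct, so no two queens attack.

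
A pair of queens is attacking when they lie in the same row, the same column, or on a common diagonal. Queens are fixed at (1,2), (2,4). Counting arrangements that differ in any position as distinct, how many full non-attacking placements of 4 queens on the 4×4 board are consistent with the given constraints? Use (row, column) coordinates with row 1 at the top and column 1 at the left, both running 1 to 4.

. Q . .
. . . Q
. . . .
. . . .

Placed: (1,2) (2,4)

1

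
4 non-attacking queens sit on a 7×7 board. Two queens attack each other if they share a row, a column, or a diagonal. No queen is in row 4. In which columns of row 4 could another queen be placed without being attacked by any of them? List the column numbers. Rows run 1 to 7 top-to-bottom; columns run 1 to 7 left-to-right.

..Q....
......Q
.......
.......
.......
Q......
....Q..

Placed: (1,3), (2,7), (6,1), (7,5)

(1,3) attacks row 4 at column 3 and diagonals 6.
(2,7) attacks row 4 at column 7 and diagonals 5.
(6,1) attacks row 4 at column 1 and diagonals 3.
(7,5) attacks row 4 at column 5 and diagonals 2.
Attacked columns: {1, 2, 3, 5, 6, 7}. Safe: {4}.

columns 4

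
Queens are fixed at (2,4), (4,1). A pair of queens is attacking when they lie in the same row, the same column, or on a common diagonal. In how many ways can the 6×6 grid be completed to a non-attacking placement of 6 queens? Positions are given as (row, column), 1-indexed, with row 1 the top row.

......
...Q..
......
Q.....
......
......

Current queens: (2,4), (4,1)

1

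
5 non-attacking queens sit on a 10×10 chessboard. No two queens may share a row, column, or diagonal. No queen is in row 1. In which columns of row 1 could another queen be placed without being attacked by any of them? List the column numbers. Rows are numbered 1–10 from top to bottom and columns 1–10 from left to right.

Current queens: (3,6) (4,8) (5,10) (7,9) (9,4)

columns 1, 2, 7

(3,6) attacks row 1 at column 6 and diagonals 4, 8.
(4,8) attacks row 1 at column 8 and diagonals 5.
(5,10) attacks row 1 at column 10 and diagonals 6.
(7,9) attacks row 1 at column 9 and diagonals 3.
(9,4) attacks row 1 at column 4.
Attacked columns: {3, 4, 5, 6, 8, 9, 10}. Safe: {1, 2, 7}.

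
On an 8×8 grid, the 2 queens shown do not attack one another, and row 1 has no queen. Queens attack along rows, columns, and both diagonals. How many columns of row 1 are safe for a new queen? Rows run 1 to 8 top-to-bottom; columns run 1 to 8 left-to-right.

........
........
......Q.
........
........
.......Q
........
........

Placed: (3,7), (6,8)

4

(3,7) attacks row 1 at column 7 and diagonals 5.
(6,8) attacks row 1 at column 8 and diagonals 3.
Attacked columns: {3, 5, 7, 8}. Safe: {1, 2, 4, 6}.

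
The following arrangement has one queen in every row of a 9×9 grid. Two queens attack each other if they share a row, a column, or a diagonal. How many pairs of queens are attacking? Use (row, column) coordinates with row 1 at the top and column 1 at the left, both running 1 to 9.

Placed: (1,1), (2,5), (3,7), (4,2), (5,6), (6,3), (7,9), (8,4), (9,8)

0

All columns are distinct and no two queens satisfy |Δrow| = |Δcol|, so no pair attacks.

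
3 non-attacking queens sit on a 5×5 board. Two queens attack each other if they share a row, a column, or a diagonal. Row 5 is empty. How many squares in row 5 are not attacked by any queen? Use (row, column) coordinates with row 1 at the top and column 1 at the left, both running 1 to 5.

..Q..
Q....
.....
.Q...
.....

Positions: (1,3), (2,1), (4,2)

(1,3) attacks row 5 at column 3.
(2,1) attacks row 5 at column 1 and diagonals 4.
(4,2) attacks row 5 at column 2 and diagonals 1, 3.
Attacked columns: {1, 2, 3, 4}. Safe: {5}.

1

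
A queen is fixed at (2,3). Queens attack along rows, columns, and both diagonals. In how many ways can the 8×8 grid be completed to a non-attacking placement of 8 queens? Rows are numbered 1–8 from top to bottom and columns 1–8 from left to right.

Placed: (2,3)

14

Branch on row 1: col 1 → 0; col 5 → 3; col 6 → 8; col 7 → 2; col 8 → 1.
Sum: 0 + 3 + 8 + 2 + 1 = 14.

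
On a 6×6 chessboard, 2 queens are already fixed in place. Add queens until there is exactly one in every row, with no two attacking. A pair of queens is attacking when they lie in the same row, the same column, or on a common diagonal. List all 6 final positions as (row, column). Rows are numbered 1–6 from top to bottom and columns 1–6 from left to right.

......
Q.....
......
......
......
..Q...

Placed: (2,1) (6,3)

(1,4) (2,1) (3,5) (4,2) (5,6) (6,3)

Row 1: attacked by (2,1)→{1,2}; (6,3)→{3}. Safe: 4, 5, 6. Place at column 4.
Row 3: attacked by (1,4)→{2,4,6}; (2,1)→{1,2}; (6,3)→{3,6}. Safe: 5. Place at column 5.
Row 4: attacked by (1,4)→{1,4}; (2,1)→{1,3}; (3,5)→{4,5,6}; (6,3)→{1,3,5}. Safe: 2. Place at column 2.
Row 5: attacked by (1,4)→{4}; (2,1)→{1,4}; (3,5)→{3,5}; (4,2)→{1,2,3}; (6,3)→{2,3,4}. Safe: 6. Place at column 6.
Columns [4, 1, 5, 2, 6, 3], r−c [-3, 1, -2, 2, -1, 3], r+c [5, 3, 8, 6, 11, 9] are all distinct, so no two queens attack.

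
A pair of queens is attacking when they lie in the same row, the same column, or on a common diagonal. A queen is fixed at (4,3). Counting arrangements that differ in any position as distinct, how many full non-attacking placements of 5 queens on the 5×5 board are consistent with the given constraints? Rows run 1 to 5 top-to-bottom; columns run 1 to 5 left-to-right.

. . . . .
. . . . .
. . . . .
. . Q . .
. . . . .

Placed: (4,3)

2

Branch on row 1: col 1 → 0; col 2 → 1; col 4 → 1; col 5 → 0.
Sum: 0 + 1 + 1 + 0 = 2.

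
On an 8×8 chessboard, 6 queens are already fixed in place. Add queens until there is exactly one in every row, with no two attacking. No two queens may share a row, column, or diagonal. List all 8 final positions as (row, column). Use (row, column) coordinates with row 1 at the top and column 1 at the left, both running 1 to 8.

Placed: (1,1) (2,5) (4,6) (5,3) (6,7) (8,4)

(1,1) (2,5) (3,8) (4,6) (5,3) (6,7) (7,2) (8,4)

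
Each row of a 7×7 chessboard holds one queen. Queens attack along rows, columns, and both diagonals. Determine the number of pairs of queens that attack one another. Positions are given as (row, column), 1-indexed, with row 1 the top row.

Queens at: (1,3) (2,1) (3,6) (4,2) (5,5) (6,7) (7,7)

Same column: (6,7)–(7,7) (column 7).
Same diagonal: (5,5)–(7,7) (|5−7| = |5−7| = 2).
Total attacking pairs: 2.

2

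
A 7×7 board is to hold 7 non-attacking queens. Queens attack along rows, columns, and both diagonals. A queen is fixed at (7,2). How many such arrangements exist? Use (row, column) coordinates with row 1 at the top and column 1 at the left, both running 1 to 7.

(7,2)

Branch on row 1: col 1 → 0; col 3 → 0; col 4 → 1; col 5 → 1; col 6 → 4; col 7 → 1.
Sum: 0 + 0 + 1 + 1 + 4 + 1 = 7.

7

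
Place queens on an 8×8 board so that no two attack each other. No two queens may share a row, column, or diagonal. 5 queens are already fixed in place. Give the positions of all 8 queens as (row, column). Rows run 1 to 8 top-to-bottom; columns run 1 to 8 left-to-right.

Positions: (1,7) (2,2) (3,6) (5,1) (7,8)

(1,7) (2,2) (3,6) (4,3) (5,1) (6,4) (7,8) (8,5)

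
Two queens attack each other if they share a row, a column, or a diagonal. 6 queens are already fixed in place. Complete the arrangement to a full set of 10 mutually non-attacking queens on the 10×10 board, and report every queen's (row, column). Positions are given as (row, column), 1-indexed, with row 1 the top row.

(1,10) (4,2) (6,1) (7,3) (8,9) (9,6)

(1,10) (2,7) (3,5) (4,2) (5,8) (6,1) (7,3) (8,9) (9,6) (10,4)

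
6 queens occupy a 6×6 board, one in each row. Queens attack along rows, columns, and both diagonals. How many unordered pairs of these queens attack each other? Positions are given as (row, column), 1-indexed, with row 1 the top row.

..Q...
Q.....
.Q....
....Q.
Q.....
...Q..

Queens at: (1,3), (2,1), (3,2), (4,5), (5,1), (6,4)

2

Same column: (2,1)–(5,1) (column 1).
Same diagonal: (2,1)–(3,2) (|2−3| = |1−2| = 1).
Total attacking pairs: 2.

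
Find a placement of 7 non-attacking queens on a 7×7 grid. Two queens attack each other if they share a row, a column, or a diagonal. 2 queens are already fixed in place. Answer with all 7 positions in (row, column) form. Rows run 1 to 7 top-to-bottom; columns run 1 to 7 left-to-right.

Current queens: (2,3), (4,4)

Row 1: attacked by (2,3)→{2,3,4}; (4,4)→{1,4,7}. Safe: 5, 6. Place at column 6.
Row 3: attacked by (1,6)→{4,6}; (2,3)→{2,3,4}; (4,4)→{3,4,5}. Safe: 1, 7. Place at column 7.
Row 5: attacked by (1,6)→{2,6}; (2,3)→{3,6}; (3,7)→{5,7}; (4,4)→{3,4,5}. Safe: 1. Place at column 1.
Row 6: attacked by (1,6)→{1,6}; (2,3)→{3,7}; (3,7)→{4,7}; (4,4)→{2,4,6}; (5,1)→{1,2}. Safe: 5. Place at column 5.
Row 7: attacked by (1,6)→{6}; (2,3)→{3}; (3,7)→{3,7}; (4,4)→{1,4,7}; (5,1)→{1,3}; (6,5)→{4,5,6}. Safe: 2. Place at column 2.
Columns [6, 3, 7, 4, 1, 5, 2], r−c [-5, -1, -4, 0, 4, 1, 5], r+c [7, 5, 10, 8, 6, 11, 9] are all distinct, so no two queens attack.

(1,6) (2,3) (3,7) (4,4) (5,1) (6,5) (7,2)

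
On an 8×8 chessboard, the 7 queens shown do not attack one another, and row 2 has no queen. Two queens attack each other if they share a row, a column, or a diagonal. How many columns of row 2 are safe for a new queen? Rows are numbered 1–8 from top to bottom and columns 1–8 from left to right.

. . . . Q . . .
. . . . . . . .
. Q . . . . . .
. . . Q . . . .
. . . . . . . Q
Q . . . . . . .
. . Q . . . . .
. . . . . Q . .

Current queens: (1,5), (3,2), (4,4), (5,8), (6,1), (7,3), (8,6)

(1,5) attacks row 2 at column 5 and diagonals 4, 6.
(3,2) attacks row 2 at column 2 and diagonals 1, 3.
(4,4) attacks row 2 at column 4 and diagonals 2, 6.
(5,8) attacks row 2 at column 8 and diagonals 5.
(6,1) attacks row 2 at column 1 and diagonals 5.
(7,3) attacks row 2 at column 3 and diagonals 8.
(8,6) attacks row 2 at column 6.
Attacked columns: {1, 2, 3, 4, 5, 6, 8}. Safe: {7}.

1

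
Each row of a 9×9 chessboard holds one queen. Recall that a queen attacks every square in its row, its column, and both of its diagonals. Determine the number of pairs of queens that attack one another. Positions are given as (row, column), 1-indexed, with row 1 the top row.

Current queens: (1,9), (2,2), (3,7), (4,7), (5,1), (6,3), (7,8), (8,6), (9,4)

Same column: (3,7)–(4,7) (column 7).
Same diagonal: (1,9)–(3,7) (|1−3| = |9−7| = 2).
Total attacking pairs: 2.

2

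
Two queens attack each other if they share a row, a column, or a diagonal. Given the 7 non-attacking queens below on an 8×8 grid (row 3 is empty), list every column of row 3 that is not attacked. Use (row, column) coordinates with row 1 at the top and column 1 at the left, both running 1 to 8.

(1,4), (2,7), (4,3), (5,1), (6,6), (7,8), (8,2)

(1,4) attacks row 3 at column 4 and diagonals 2, 6.
(2,7) attacks row 3 at column 7 and diagonals 6, 8.
(4,3) attacks row 3 at column 3 and diagonals 2, 4.
(5,1) attacks row 3 at column 1 and diagonals 3.
(6,6) attacks row 3 at column 6 and diagonals 3.
(7,8) attacks row 3 at column 8 and diagonals 4.
(8,2) attacks row 3 at column 2 and diagonals 7.
Attacked columns: {1, 2, 3, 4, 6, 7, 8}. Safe: {5}.

columns 5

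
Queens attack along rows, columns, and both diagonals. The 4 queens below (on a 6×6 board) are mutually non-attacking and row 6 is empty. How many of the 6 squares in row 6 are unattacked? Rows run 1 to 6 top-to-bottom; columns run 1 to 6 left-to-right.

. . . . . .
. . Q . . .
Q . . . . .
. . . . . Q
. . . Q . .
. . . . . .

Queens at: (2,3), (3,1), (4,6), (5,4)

1

(2,3) attacks row 6 at column 3.
(3,1) attacks row 6 at column 1 and diagonals 4.
(4,6) attacks row 6 at column 6 and diagonals 4.
(5,4) attacks row 6 at column 4 and diagonals 3, 5.
Attacked columns: {1, 3, 4, 5, 6}. Safe: {2}.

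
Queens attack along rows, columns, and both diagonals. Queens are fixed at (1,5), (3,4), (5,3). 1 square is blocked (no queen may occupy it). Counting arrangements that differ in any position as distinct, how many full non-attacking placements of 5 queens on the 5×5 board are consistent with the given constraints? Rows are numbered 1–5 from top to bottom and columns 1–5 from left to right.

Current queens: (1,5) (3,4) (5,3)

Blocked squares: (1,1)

1

Branch on row 2: col 1 → 0; col 2 → 1.
Sum: 0 + 1 = 1.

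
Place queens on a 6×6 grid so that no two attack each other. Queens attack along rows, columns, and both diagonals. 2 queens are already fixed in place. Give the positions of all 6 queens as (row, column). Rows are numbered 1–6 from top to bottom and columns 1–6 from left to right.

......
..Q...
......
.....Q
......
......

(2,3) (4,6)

Row 1: attacked by (2,3)→{2,3,4}; (4,6)→{3,6}. Safe: 1, 5. Place at column 5.
Row 3: attacked by (1,5)→{3,5}; (2,3)→{2,3,4}; (4,6)→{5,6}. Safe: 1. Place at column 1.
Row 5: attacked by (1,5)→{1,5}; (2,3)→{3,6}; (3,1)→{1,3}; (4,6)→{5,6}. Safe: 2, 4. Place at column 4.
Row 6: attacked by (1,5)→{5}; (2,3)→{3}; (3,1)→{1,4}; (4,6)→{4,6}; (5,4)→{3,4,5}. Safe: 2. Place at column 2.
Columns [5, 3, 1, 6, 4, 2], r−c [-4, -1, 2, -2, 1, 4], r+c [6, 5, 4, 10, 9, 8] are all distinct, so no two queens attack.

(1,5) (2,3) (3,1) (4,6) (5,4) (6,2)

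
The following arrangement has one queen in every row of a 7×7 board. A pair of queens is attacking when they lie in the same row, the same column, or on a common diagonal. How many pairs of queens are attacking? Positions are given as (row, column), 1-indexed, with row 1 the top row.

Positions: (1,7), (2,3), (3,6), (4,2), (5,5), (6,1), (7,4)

All columns are distinct and no two queens satisfy |Δrow| = |Δcol|, so no pair attacks.

0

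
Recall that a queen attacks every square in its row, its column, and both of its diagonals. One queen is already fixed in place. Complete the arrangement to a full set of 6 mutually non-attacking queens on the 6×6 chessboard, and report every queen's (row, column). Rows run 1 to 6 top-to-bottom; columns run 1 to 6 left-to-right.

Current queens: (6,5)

Row 1: attacked by (6,5)→{5}. Safe: 1, 2, 3, 4, 6. Place at column 2.
Row 2: attacked by (1,2)→{1,2,3}; (6,5)→{1,5}. Safe: 4, 6. Place at column 4.
Row 3: attacked by (1,2)→{2,4}; (2,4)→{3,4,5}; (6,5)→{2,5}. Safe: 1, 6. Place at column 6.
Row 4: attacked by (1,2)→{2,5}; (2,4)→{2,4,6}; (3,6)→{5,6}; (6,5)→{3,5}. Safe: 1. Place at column 1.
Row 5: attacked by (1,2)→{2,6}; (2,4)→{1,4}; (3,6)→{4,6}; (4,1)→{1,2}; (6,5)→{4,5,6}. Safe: 3. Place at column 3.
Columns [2, 4, 6, 1, 3, 5], r−c [-1, -2, -3, 3, 2, 1], r+c [3, 6, 9, 5, 8, 11] are all distinct, so no two queens attack.

(1,2) (2,4) (3,6) (4,1) (5,3) (6,5)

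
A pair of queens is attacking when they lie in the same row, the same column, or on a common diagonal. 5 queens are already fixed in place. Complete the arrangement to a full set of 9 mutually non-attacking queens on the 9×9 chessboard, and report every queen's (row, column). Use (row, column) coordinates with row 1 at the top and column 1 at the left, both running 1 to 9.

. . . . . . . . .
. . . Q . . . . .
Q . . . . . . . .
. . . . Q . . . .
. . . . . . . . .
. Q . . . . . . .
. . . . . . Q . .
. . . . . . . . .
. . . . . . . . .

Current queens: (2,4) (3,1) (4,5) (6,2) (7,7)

(1,9) (2,4) (3,1) (4,5) (5,8) (6,2) (7,7) (8,3) (9,6)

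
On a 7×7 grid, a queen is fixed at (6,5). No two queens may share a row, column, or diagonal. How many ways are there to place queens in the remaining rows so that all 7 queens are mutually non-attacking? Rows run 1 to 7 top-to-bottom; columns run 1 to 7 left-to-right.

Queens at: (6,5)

Branch on row 1: col 1 → 1; col 2 → 1; col 3 → 0; col 4 → 1; col 6 → 3; col 7 → 0.
Sum: 1 + 1 + 0 + 1 + 3 + 0 = 6.

6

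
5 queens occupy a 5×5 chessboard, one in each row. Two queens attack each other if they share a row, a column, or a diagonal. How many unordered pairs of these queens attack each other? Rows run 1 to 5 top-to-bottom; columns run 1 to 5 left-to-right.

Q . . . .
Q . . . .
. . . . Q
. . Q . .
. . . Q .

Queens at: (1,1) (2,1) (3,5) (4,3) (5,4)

4

Same column: (1,1)–(2,1) (column 1).
Same diagonal: (2,1)–(4,3) (|2−4| = |1−3| = 2); (2,1)–(5,4) (|2−5| = |1−4| = 3); (4,3)–(5,4) (|4−5| = |3−4| = 1).
Total attacking pairs: 4.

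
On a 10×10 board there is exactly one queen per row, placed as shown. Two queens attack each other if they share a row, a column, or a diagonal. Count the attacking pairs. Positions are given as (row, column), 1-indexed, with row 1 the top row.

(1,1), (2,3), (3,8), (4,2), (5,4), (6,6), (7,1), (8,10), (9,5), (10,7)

Same column: (1,1)–(7,1) (column 1).
Same diagonal: (1,1)–(6,6) (|1−6| = |1−6| = 5).
Total attacking pairs: 2.

2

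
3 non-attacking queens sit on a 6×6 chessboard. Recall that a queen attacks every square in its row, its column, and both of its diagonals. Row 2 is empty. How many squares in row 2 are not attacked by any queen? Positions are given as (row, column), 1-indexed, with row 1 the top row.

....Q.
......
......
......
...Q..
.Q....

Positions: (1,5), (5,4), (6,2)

(1,5) attacks row 2 at column 5 and diagonals 4, 6.
(5,4) attacks row 2 at column 4 and diagonals 1.
(6,2) attacks row 2 at column 2 and diagonals 6.
Attacked columns: {1, 2, 4, 5, 6}. Safe: {3}.

1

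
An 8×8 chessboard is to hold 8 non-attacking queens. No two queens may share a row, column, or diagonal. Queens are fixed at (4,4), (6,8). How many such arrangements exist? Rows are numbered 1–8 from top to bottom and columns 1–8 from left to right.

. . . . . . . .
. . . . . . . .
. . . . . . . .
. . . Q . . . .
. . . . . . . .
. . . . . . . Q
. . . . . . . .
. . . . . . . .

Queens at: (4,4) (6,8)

Branch on row 1: col 2 → 1; col 5 → 1; col 6 → 1.
Sum: 1 + 1 + 1 = 3.

3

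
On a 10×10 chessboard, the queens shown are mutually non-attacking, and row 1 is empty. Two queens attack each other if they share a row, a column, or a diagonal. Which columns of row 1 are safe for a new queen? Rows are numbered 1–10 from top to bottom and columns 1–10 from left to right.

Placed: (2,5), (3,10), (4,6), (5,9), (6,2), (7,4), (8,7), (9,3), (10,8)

(2,5) attacks row 1 at column 5 and diagonals 4, 6.
(3,10) attacks row 1 at column 10 and diagonals 8.
(4,6) attacks row 1 at column 6 and diagonals 3, 9.
(5,9) attacks row 1 at column 9 and diagonals 5.
(6,2) attacks row 1 at column 2 and diagonals 7.
(7,4) attacks row 1 at column 4 and diagonals 10.
(8,7) attacks row 1 at column 7.
(9,3) attacks row 1 at column 3.
(10,8) attacks row 1 at column 8.
Attacked columns: {2, 3, 4, 5, 6, 7, 8, 9, 10}. Safe: {1}.

columns 1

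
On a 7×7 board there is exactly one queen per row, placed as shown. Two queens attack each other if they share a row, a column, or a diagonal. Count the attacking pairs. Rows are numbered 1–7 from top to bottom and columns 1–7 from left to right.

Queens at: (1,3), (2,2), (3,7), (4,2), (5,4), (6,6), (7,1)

3

Same column: (2,2)–(4,2) (column 2).
Same diagonal: (1,3)–(2,2) (|1−2| = |3−2| = 1); (2,2)–(6,6) (|2−6| = |2−6| = 4).
Total attacking pairs: 3.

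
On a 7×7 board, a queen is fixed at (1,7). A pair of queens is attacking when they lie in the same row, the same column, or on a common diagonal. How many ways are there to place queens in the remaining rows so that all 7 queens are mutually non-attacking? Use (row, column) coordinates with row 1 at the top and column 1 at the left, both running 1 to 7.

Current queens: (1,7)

4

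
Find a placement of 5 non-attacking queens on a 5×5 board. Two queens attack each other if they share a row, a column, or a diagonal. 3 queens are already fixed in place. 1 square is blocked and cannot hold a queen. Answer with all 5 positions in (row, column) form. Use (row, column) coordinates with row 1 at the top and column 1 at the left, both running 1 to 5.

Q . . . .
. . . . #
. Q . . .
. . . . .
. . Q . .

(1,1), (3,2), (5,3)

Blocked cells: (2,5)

Row 2: attacked by (1,1)→{1,2}; (3,2)→{1,2,3}; (5,3)→{3}. Blocked: 5. Safe: 4. Place at column 4.
Row 4: attacked by (1,1)→{1,4}; (2,4)→{2,4}; (3,2)→{1,2,3}; (5,3)→{2,3,4}. Safe: 5. Place at column 5.
Columns [1, 4, 2, 5, 3], r−c [0, -2, 1, -1, 2], r+c [2, 6, 5, 9, 8] are all distinct, so no two queens attack.

(1,1) (2,4) (3,2) (4,5) (5,3)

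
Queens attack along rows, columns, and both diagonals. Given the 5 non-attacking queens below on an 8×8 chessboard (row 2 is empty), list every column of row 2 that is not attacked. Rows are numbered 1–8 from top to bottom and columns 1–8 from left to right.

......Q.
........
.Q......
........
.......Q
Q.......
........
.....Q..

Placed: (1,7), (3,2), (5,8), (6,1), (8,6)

(1,7) attacks row 2 at column 7 and diagonals 6, 8.
(3,2) attacks row 2 at column 2 and diagonals 1, 3.
(5,8) attacks row 2 at column 8 and diagonals 5.
(6,1) attacks row 2 at column 1 and diagonals 5.
(8,6) attacks row 2 at column 6.
Attacked columns: {1, 2, 3, 5, 6, 7, 8}. Safe: {4}.

columns 4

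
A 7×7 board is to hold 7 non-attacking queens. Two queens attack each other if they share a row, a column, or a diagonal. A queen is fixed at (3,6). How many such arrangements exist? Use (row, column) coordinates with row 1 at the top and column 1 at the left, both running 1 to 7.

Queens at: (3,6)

Branch on row 1: col 1 → 0; col 2 → 1; col 3 → 2; col 5 → 2; col 7 → 1.
Sum: 0 + 1 + 2 + 2 + 1 = 6.

6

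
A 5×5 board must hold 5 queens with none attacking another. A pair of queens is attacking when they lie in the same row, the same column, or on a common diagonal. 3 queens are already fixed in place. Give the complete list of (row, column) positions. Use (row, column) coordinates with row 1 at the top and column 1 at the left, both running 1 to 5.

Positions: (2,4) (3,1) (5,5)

Row 1: attacked by (2,4)→{3,4,5}; (3,1)→{1,3}; (5,5)→{1,5}. Safe: 2. Place at column 2.
Row 4: attacked by (1,2)→{2,5}; (2,4)→{2,4}; (3,1)→{1,2}; (5,5)→{4,5}. Safe: 3. Place at column 3.
Columns [2, 4, 1, 3, 5], r−c [-1, -2, 2, 1, 0], r+c [3, 6, 4, 7, 10] are all distinct, so no two queens attack.

(1,2) (2,4) (3,1) (4,3) (5,5)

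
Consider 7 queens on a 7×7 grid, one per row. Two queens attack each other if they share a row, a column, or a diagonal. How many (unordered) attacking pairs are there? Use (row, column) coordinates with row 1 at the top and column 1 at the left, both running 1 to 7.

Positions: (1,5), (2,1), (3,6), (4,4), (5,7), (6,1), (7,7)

3

Same column: (2,1)–(6,1) (column 1); (5,7)–(7,7) (column 7).
Same diagonal: (4,4)–(7,7) (|4−7| = |4−7| = 3).
Total attacking pairs: 3.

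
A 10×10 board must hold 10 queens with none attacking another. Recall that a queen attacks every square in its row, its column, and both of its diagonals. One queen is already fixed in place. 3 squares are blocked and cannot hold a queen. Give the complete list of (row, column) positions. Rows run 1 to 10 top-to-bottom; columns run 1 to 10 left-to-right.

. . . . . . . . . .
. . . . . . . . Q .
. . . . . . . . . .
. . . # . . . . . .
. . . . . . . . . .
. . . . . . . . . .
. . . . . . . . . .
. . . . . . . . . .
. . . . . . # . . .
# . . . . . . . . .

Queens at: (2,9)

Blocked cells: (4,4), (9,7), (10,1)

Row 1: attacked by (2,9)→{8,9,10}. Safe: 1, 2, 3, 4, 5, 6, 7. Place at column 6.
Row 3: attacked by (1,6)→{4,6,8}; (2,9)→{8,9,10}. Safe: 1, 2, 3, 5, 7. Place at column 7.
Row 4: attacked by (1,6)→{3,6,9}; (2,9)→{7,9}; (3,7)→{6,7,8}. Blocked: 4. Safe: 1, 2, 5, 10. Place at column 1.
Row 5: attacked by (1,6)→{2,6,10}; (2,9)→{6,9}; (3,7)→{5,7,9}; (4,1)→{1,2}. Safe: 3, 4, 8. Place at column 4.
Row 6: attacked by (1,6)→{1,6}; (2,9)→{5,9}; (3,7)→{4,7,10}; (4,1)→{1,3}; (5,4)→{3,4,5}. Safe: 2, 8. Place at column 2.
Row 7: attacked by (1,6)→{6}; (2,9)→{4,9}; (3,7)→{3,7}; (4,1)→{1,4}; (5,4)→{2,4,6}; (6,2)→{1,2,3}. Safe: 5, 8, 10. Place at column 10.
Row 8: attacked by (1,6)→{6}; (2,9)→{3,9}; (3,7)→{2,7}; (4,1)→{1,5}; (5,4)→{1,4,7}; (6,2)→{2,4}; (7,10)→{9,10}. Safe: 8. Place at column 8.
Row 9: attacked by (1,6)→{6}; (2,9)→{2,9}; (3,7)→{1,7}; (4,1)→{1,6}; (5,4)→{4,8}; (6,2)→{2,5}; (7,10)→{8,10}; (8,8)→{7,8,9}. Blocked: 7. Safe: 3. Place at column 3.
Row 10: attacked by (1,6)→{6}; (2,9)→{1,9}; (3,7)→{7}; (4,1)→{1,7}; (5,4)→{4,9}; (6,2)→{2,6}; (7,10)→{7,10}; (8,8)→{6,8,10}; (9,3)→{2,3,4}. Blocked: 1. Safe: 5. Place at column 5.
Columns [6, 9, 7, 1, 4, 2, 10, 8, 3, 5], r−c [-5, -7, -4, 3, 1, 4, -3, 0, 6, 5], r+c [7, 11, 10, 5, 9, 8, 17, 16, 12, 15] are all distinct, so no two queens attack.

(1,6) (2,9) (3,7) (4,1) (5,4) (6,2) (7,10) (8,8) (9,3) (10,5)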